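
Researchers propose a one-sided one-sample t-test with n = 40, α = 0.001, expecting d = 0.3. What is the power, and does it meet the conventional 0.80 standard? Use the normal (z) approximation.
Power ≈ 0.12; the study is underpowered (power < 0.80)

Power calculation (one-sample t-test, normal approximation):
z_β = d · √n - z_α
z_β = 0.3 · √40 - 3.090
z_β = 0.3 · 6.325 - 3.090
z_β = -1.193

Power = Φ(z_β) = Φ(-1.193) ≈ 0.116

Effect size d = 0.3 is small by Cohen's convention (0.2/0.5/0.8).

Threshold: power ≥ 0.80 is conventionally adequate.
Power ≈ 0.12 → the study is underpowered (power < 0.80).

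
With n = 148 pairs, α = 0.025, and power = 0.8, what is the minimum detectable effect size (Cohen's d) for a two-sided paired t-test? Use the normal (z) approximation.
d ≈ 0.25

Minimum detectable effect (paired t-test, normal approximation):
d = (z_{α/2} + z_β) / √n
d = (2.241 + 0.842) / √148
d = 3.083 / 12.166
d ≈ 0.25

By Cohen's convention (0.2 small / 0.5 medium / 0.8 large): small effect.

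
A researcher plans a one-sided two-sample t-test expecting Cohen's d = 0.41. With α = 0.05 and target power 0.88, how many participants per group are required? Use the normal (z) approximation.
n = 95 per group

Sample size formula (two-sample t-test, normal approximation):
n = 2 · ((z_α + z_β) / d)²

z_α = 1.645 (for α = 0.05, one-sided)
z_β = 1.175 (for power = 0.88)
d = 0.41

n = 2 · ((1.645 + 1.175) / 0.41)²
n = 2 · (6.878)²
n ≈ 94.61
Round up to the next whole number: n = 95 per group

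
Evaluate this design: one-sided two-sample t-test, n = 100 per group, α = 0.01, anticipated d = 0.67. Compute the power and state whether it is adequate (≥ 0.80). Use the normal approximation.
Power ≈ 0.99; the study is adequately powered (power ≥ 0.80)

Power calculation (two-sample t-test, normal approximation):
z_β = d · √(n/2) - z_α
z_β = 0.67 · √(100/2) - 2.326
z_β = 0.67 · 7.071 - 2.326
z_β = 2.411

Power = Φ(z_β) = Φ(2.411) ≈ 0.992

Effect size d = 0.67 is medium by Cohen's convention (0.2/0.5/0.8).

Threshold: power ≥ 0.80 is conventionally adequate.
Power ≈ 0.99 → the study is adequately powered (power ≥ 0.80).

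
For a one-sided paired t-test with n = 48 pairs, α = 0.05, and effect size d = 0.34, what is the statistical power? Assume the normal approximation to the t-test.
Power ≈ 0.76

Power calculation (paired t-test, normal approximation):
z_β = d · √n - z_α
z_β = 0.34 · √48 - 1.645
z_β = 0.34 · 6.928 - 1.645
z_β = 0.711

Power = Φ(z_β) = Φ(0.711) ≈ 0.761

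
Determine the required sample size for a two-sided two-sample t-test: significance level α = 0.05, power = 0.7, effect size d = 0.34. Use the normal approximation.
n = 107 per group

Sample size formula (two-sample t-test, normal approximation):
n = 2 · ((z_{α/2} + z_β) / d)²

z_{α/2} = 1.960 (for α = 0.05, two-sided)
z_β = 0.524 (for power = 0.7)
d = 0.34

n = 2 · ((1.960 + 0.524) / 0.34)²
n = 2 · (7.306)²
n ≈ 106.76
Round up to the next whole number: n = 107 per group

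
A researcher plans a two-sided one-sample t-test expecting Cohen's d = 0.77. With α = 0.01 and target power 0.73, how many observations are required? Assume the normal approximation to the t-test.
n = 18

Sample size formula (one-sample t-test, normal approximation):
n = ((z_{α/2} + z_β) / d)²

z_{α/2} = 2.576 (for α = 0.01, two-sided)
z_β = 0.613 (for power = 0.73)
d = 0.77

n = ((2.576 + 0.613) / 0.77)²
n = (4.142)²
n ≈ 17.16
Round up to the next whole number: n = 18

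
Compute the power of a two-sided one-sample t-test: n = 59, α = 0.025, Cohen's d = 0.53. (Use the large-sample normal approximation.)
Power ≈ 0.97

Power calculation (one-sample t-test, normal approximation):
z_β = d · √n - z_{α/2}
z_β = 0.53 · √59 - 2.241
z_β = 0.53 · 7.681 - 2.241
z_β = 1.830

Power = Φ(z_β) = Φ(1.830) ≈ 0.966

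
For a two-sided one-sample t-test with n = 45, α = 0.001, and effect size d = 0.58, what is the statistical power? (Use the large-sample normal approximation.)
Power ≈ 0.73

Power calculation (one-sample t-test, normal approximation):
z_β = d · √n - z_{α/2}
z_β = 0.58 · √45 - 3.291
z_β = 0.58 · 6.708 - 3.291
z_β = 0.600

Power = Φ(z_β) = Φ(0.600) ≈ 0.726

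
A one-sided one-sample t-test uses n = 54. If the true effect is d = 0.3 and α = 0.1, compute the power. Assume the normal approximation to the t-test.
Power ≈ 0.82

Power calculation (one-sample t-test, normal approximation):
z_β = d · √n - z_α
z_β = 0.3 · √54 - 1.282
z_β = 0.3 · 7.348 - 1.282
z_β = 0.923

Power = Φ(z_β) = Φ(0.923) ≈ 0.822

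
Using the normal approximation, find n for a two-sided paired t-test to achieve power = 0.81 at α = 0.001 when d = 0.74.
n = 32 pairs

Sample size formula (paired t-test, normal approximation):
n = ((z_{α/2} + z_β) / d)²

z_{α/2} = 3.291 (for α = 0.001, two-sided)
z_β = 0.878 (for power = 0.81)
d = 0.74

n = ((3.291 + 0.878) / 0.74)²
n = (5.634)²
n ≈ 31.74
Round up to the next whole number: n = 32 pairs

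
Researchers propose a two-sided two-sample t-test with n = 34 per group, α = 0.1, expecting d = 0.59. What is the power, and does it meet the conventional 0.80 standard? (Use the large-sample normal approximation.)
Power ≈ 0.78; the study is underpowered (power < 0.80)

Power calculation (two-sample t-test, normal approximation):
z_β = d · √(n/2) - z_{α/2}
z_β = 0.59 · √(34/2) - 1.645
z_β = 0.59 · 4.123 - 1.645
z_β = 0.788

Power = Φ(z_β) = Φ(0.788) ≈ 0.785

Effect size d = 0.59 is medium by Cohen's convention (0.2/0.5/0.8).

Threshold: power ≥ 0.80 is conventionally adequate.
Power ≈ 0.78 → the study is underpowered (power < 0.80).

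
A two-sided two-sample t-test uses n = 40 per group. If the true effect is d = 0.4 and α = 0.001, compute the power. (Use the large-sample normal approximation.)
Power ≈ 0.07

Power calculation (two-sample t-test, normal approximation):
z_β = d · √(n/2) - z_{α/2}
z_β = 0.4 · √(40/2) - 3.291
z_β = 0.4 · 4.472 - 3.291
z_β = -1.502

Power = Φ(z_β) = Φ(-1.502) ≈ 0.067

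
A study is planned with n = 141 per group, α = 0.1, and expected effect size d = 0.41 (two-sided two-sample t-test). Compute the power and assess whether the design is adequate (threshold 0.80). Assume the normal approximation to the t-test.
Power ≈ 0.96; the study is adequately powered (power ≥ 0.80)

Power calculation (two-sample t-test, normal approximation):
z_β = d · √(n/2) - z_{α/2}
z_β = 0.41 · √(141/2) - 1.645
z_β = 0.41 · 8.396 - 1.645
z_β = 1.798

Power = Φ(z_β) = Φ(1.798) ≈ 0.964

Effect size d = 0.41 is small by Cohen's convention (0.2/0.5/0.8).

Threshold: power ≥ 0.80 is conventionally adequate.
Power ≈ 0.96 → the study is adequately powered (power ≥ 0.80).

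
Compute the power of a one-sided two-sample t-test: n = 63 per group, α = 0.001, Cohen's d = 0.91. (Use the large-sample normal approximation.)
Power ≈ 0.98

Power calculation (two-sample t-test, normal approximation):
z_β = d · √(n/2) - z_α
z_β = 0.91 · √(63/2) - 3.090
z_β = 0.91 · 5.612 - 3.090
z_β = 2.017

Power = Φ(z_β) = Φ(2.017) ≈ 0.978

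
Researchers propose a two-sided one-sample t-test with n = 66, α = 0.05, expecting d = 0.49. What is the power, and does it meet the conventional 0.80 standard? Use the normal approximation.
Power ≈ 0.98; the study is adequately powered (power ≥ 0.80)

Power calculation (one-sample t-test, normal approximation):
z_β = d · √n - z_{α/2}
z_β = 0.49 · √66 - 1.960
z_β = 0.49 · 8.124 - 1.960
z_β = 2.021

Power = Φ(z_β) = Φ(2.021) ≈ 0.978

Effect size d = 0.49 is small by Cohen's convention (0.2/0.5/0.8).

Threshold: power ≥ 0.80 is conventionally adequate.
Power ≈ 0.98 → the study is adequately powered (power ≥ 0.80).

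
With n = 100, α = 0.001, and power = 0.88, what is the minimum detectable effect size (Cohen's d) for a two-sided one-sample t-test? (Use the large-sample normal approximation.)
d ≈ 0.45

Minimum detectable effect (one-sample t-test, normal approximation):
d = (z_{α/2} + z_β) / √n
d = (3.291 + 1.175) / √100
d = 4.466 / 10.000
d ≈ 0.45

By Cohen's convention (0.2 small / 0.5 medium / 0.8 large): small effect.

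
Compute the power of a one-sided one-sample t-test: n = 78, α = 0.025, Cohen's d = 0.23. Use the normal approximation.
Power ≈ 0.53

Power calculation (one-sample t-test, normal approximation):
z_β = d · √n - z_α
z_β = 0.23 · √78 - 1.960
z_β = 0.23 · 8.832 - 1.960
z_β = 0.071

Power = Φ(z_β) = Φ(0.071) ≈ 0.528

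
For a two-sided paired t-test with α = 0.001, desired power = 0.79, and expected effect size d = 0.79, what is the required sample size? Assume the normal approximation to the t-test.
n = 27 pairs

Sample size formula (paired t-test, normal approximation):
n = ((z_{α/2} + z_β) / d)²

z_{α/2} = 3.291 (for α = 0.001, two-sided)
z_β = 0.806 (for power = 0.79)
d = 0.79

n = ((3.291 + 0.806) / 0.79)²
n = (5.186)²
n ≈ 26.89
Round up to the next whole number: n = 27 pairs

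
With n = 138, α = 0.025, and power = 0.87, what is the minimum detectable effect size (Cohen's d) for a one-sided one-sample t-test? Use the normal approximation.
d ≈ 0.26

Minimum detectable effect (one-sample t-test, normal approximation):
d = (z_α + z_β) / √n
d = (1.960 + 1.126) / √138
d = 3.086 / 11.747
d ≈ 0.26

By Cohen's convention (0.2 small / 0.5 medium / 0.8 large): small effect.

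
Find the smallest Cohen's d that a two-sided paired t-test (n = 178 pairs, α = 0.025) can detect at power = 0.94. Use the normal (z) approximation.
d ≈ 0.28

Minimum detectable effect (paired t-test, normal approximation):
d = (z_{α/2} + z_β) / √n
d = (2.241 + 1.555) / √178
d = 3.796 / 13.342
d ≈ 0.28

By Cohen's convention (0.2 small / 0.5 medium / 0.8 large): small effect.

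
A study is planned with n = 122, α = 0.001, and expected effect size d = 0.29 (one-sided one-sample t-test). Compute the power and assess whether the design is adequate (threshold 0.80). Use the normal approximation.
Power ≈ 0.54; the study is underpowered (power < 0.80)

Power calculation (one-sample t-test, normal approximation):
z_β = d · √n - z_α
z_β = 0.29 · √122 - 3.090
z_β = 0.29 · 11.045 - 3.090
z_β = 0.113

Power = Φ(z_β) = Φ(0.113) ≈ 0.545

Effect size d = 0.29 is small by Cohen's convention (0.2/0.5/0.8).

Threshold: power ≥ 0.80 is conventionally adequate.
Power ≈ 0.54 → the study is underpowered (power < 0.80).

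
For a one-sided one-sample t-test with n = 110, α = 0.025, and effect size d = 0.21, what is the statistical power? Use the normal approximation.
Power ≈ 0.60

Power calculation (one-sample t-test, normal approximation):
z_β = d · √n - z_α
z_β = 0.21 · √110 - 1.960
z_β = 0.21 · 10.488 - 1.960
z_β = 0.243

Power = Φ(z_β) = Φ(0.243) ≈ 0.596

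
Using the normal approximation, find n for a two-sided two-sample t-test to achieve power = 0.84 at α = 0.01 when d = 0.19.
n = 707 per group

Sample size formula (two-sample t-test, normal approximation):
n = 2 · ((z_{α/2} + z_β) / d)²

z_{α/2} = 2.576 (for α = 0.01, two-sided)
z_β = 0.994 (for power = 0.84)
d = 0.19

n = 2 · ((2.576 + 0.994) / 0.19)²
n = 2 · (18.789)²
n ≈ 706.05
Round up to the next whole number: n = 707 per group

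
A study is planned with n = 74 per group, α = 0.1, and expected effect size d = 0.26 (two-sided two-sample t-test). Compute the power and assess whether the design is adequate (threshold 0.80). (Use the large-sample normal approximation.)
Power ≈ 0.47; the study is underpowered (power < 0.80)

Power calculation (two-sample t-test, normal approximation):
z_β = d · √(n/2) - z_{α/2}
z_β = 0.26 · √(74/2) - 1.645
z_β = 0.26 · 6.083 - 1.645
z_β = -0.063

Power = Φ(z_β) = Φ(-0.063) ≈ 0.475

Effect size d = 0.26 is small by Cohen's convention (0.2/0.5/0.8).

Threshold: power ≥ 0.80 is conventionally adequate.
Power ≈ 0.47 → the study is underpowered (power < 0.80).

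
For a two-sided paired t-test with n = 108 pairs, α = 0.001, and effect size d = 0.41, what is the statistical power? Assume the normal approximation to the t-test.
Power ≈ 0.83

Power calculation (paired t-test, normal approximation):
z_β = d · √n - z_{α/2}
z_β = 0.41 · √108 - 3.291
z_β = 0.41 · 10.392 - 3.291
z_β = 0.970

Power = Φ(z_β) = Φ(0.970) ≈ 0.834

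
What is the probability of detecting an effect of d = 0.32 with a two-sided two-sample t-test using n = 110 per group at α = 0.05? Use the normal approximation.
Power ≈ 0.66

Power calculation (two-sample t-test, normal approximation):
z_β = d · √(n/2) - z_{α/2}
z_β = 0.32 · √(110/2) - 1.960
z_β = 0.32 · 7.416 - 1.960
z_β = 0.413

Power = Φ(z_β) = Φ(0.413) ≈ 0.660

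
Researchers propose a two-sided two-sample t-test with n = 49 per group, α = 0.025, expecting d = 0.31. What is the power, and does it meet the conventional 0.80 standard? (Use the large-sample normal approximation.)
Power ≈ 0.24; the study is underpowered (power < 0.80)

Power calculation (two-sample t-test, normal approximation):
z_β = d · √(n/2) - z_{α/2}
z_β = 0.31 · √(49/2) - 2.241
z_β = 0.31 · 4.950 - 2.241
z_β = -0.707

Power = Φ(z_β) = Φ(-0.707) ≈ 0.240

Effect size d = 0.31 is small by Cohen's convention (0.2/0.5/0.8).

Threshold: power ≥ 0.80 is conventionally adequate.
Power ≈ 0.24 → the study is underpowered (power < 0.80).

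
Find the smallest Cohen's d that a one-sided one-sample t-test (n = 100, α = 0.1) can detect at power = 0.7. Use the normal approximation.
d ≈ 0.18

Minimum detectable effect (one-sample t-test, normal approximation):
d = (z_α + z_β) / √n
d = (1.282 + 0.524) / √100
d = 1.806 / 10.000
d ≈ 0.18

By Cohen's convention (0.2 small / 0.5 medium / 0.8 large): very small effect.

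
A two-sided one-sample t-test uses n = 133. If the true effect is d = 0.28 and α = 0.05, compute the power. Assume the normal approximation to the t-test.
Power ≈ 0.90

Power calculation (one-sample t-test, normal approximation):
z_β = d · √n - z_{α/2}
z_β = 0.28 · √133 - 1.960
z_β = 0.28 · 11.533 - 1.960
z_β = 1.269

Power = Φ(z_β) = Φ(1.269) ≈ 0.898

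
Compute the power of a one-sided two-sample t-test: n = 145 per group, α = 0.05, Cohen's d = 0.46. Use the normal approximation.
Power ≈ 0.99

Power calculation (two-sample t-test, normal approximation):
z_β = d · √(n/2) - z_α
z_β = 0.46 · √(145/2) - 1.645
z_β = 0.46 · 8.515 - 1.645
z_β = 2.272

Power = Φ(z_β) = Φ(2.272) ≈ 0.988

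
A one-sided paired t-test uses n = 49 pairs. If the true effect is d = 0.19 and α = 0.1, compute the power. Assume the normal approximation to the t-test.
Power ≈ 0.52

Power calculation (paired t-test, normal approximation):
z_β = d · √n - z_α
z_β = 0.19 · √49 - 1.282
z_β = 0.19 · 7.000 - 1.282
z_β = 0.048

Power = Φ(z_β) = Φ(0.048) ≈ 0.519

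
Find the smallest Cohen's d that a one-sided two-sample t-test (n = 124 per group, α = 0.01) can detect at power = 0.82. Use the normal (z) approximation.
d ≈ 0.41

Minimum detectable effect (two-sample t-test, normal approximation):
d = (z_α + z_β) / √(n/2)
d = (2.326 + 0.915) / √(124/2)
d = 3.242 / 7.874
d ≈ 0.41

By Cohen's convention (0.2 small / 0.5 medium / 0.8 large): small effect.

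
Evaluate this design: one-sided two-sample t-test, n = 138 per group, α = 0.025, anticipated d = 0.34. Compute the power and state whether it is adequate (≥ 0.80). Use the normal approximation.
Power ≈ 0.81; the study is adequately powered (power ≥ 0.80)

Power calculation (two-sample t-test, normal approximation):
z_β = d · √(n/2) - z_α
z_β = 0.34 · √(138/2) - 1.960
z_β = 0.34 · 8.307 - 1.960
z_β = 0.864

Power = Φ(z_β) = Φ(0.864) ≈ 0.806

Effect size d = 0.34 is small by Cohen's convention (0.2/0.5/0.8).

Threshold: power ≥ 0.80 is conventionally adequate.
Power ≈ 0.81 → the study is adequately powered (power ≥ 0.80).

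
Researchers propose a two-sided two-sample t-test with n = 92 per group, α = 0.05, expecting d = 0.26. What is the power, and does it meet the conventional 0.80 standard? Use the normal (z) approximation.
Power ≈ 0.42; the study is underpowered (power < 0.80)

Power calculation (two-sample t-test, normal approximation):
z_β = d · √(n/2) - z_{α/2}
z_β = 0.26 · √(92/2) - 1.960
z_β = 0.26 · 6.782 - 1.960
z_β = -0.197

Power = Φ(z_β) = Φ(-0.197) ≈ 0.422

Effect size d = 0.26 is small by Cohen's convention (0.2/0.5/0.8).

Threshold: power ≥ 0.80 is conventionally adequate.
Power ≈ 0.42 → the study is underpowered (power < 0.80).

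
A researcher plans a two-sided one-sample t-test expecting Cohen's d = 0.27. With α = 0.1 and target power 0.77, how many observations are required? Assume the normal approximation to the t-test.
n = 78

Sample size formula (one-sample t-test, normal approximation):
n = ((z_{α/2} + z_β) / d)²

z_{α/2} = 1.645 (for α = 0.1, two-sided)
z_β = 0.739 (for power = 0.77)
d = 0.27

n = ((1.645 + 0.739) / 0.27)²
n = (8.830)²
n ≈ 77.97
Round up to the next whole number: n = 78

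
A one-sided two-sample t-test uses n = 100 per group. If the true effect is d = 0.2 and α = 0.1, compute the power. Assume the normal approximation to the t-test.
Power ≈ 0.55

Power calculation (two-sample t-test, normal approximation):
z_β = d · √(n/2) - z_α
z_β = 0.2 · √(100/2) - 1.282
z_β = 0.2 · 7.071 - 1.282
z_β = 0.133

Power = Φ(z_β) = Φ(0.133) ≈ 0.553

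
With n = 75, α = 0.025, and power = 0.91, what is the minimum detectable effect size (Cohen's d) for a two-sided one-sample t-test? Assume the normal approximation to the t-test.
d ≈ 0.41

Minimum detectable effect (one-sample t-test, normal approximation):
d = (z_{α/2} + z_β) / √n
d = (2.241 + 1.341) / √75
d = 3.582 / 8.660
d ≈ 0.41

By Cohen's convention (0.2 small / 0.5 medium / 0.8 large): small effect.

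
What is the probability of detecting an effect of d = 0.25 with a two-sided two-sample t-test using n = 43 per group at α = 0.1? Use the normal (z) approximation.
Power ≈ 0.31

Power calculation (two-sample t-test, normal approximation):
z_β = d · √(n/2) - z_{α/2}
z_β = 0.25 · √(43/2) - 1.645
z_β = 0.25 · 4.637 - 1.645
z_β = -0.486

Power = Φ(z_β) = Φ(-0.486) ≈ 0.314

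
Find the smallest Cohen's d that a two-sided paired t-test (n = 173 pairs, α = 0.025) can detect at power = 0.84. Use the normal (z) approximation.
d ≈ 0.25

Minimum detectable effect (paired t-test, normal approximation):
d = (z_{α/2} + z_β) / √n
d = (2.241 + 0.994) / √173
d = 3.236 / 13.153
d ≈ 0.25

By Cohen's convention (0.2 small / 0.5 medium / 0.8 large): small effect.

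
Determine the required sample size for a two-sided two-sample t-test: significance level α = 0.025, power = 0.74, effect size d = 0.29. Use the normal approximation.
n = 198 per group

Sample size formula (two-sample t-test, normal approximation):
n = 2 · ((z_{α/2} + z_β) / d)²

z_{α/2} = 2.241 (for α = 0.025, two-sided)
z_β = 0.643 (for power = 0.74)
d = 0.29

n = 2 · ((2.241 + 0.643) / 0.29)²
n = 2 · (9.945)²
n ≈ 197.81
Round up to the next whole number: n = 198 per group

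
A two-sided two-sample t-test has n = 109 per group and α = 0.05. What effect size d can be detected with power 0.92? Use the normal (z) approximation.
d ≈ 0.46

Minimum detectable effect (two-sample t-test, normal approximation):
d = (z_{α/2} + z_β) / √(n/2)
d = (1.960 + 1.405) / √(109/2)
d = 3.365 / 7.382
d ≈ 0.46

By Cohen's convention (0.2 small / 0.5 medium / 0.8 large): small effect.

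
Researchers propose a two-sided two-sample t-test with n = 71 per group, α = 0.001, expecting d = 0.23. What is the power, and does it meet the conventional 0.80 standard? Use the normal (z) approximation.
Power ≈ 0.03; the study is underpowered (power < 0.80)

Power calculation (two-sample t-test, normal approximation):
z_β = d · √(n/2) - z_{α/2}
z_β = 0.23 · √(71/2) - 3.291
z_β = 0.23 · 5.958 - 3.291
z_β = -1.920

Power = Φ(z_β) = Φ(-1.920) ≈ 0.027

Effect size d = 0.23 is small by Cohen's convention (0.2/0.5/0.8).

Threshold: power ≥ 0.80 is conventionally adequate.
Power ≈ 0.03 → the study is underpowered (power < 0.80).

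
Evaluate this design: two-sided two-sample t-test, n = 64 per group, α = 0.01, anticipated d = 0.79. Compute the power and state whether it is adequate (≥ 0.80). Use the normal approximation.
Power ≈ 0.97; the study is adequately powered (power ≥ 0.80)

Power calculation (two-sample t-test, normal approximation):
z_β = d · √(n/2) - z_{α/2}
z_β = 0.79 · √(64/2) - 2.576
z_β = 0.79 · 5.657 - 2.576
z_β = 1.893

Power = Φ(z_β) = Φ(1.893) ≈ 0.971

Effect size d = 0.79 is medium by Cohen's convention (0.2/0.5/0.8).

Threshold: power ≥ 0.80 is conventionally adequate.
Power ≈ 0.97 → the study is adequately powered (power ≥ 0.80).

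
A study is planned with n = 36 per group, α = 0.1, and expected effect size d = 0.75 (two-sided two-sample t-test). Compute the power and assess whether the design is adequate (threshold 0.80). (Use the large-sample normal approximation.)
Power ≈ 0.94; the study is adequately powered (power ≥ 0.80)

Power calculation (two-sample t-test, normal approximation):
z_β = d · √(n/2) - z_{α/2}
z_β = 0.75 · √(36/2) - 1.645
z_β = 0.75 · 4.243 - 1.645
z_β = 1.537

Power = Φ(z_β) = Φ(1.537) ≈ 0.938

Effect size d = 0.75 is medium by Cohen's convention (0.2/0.5/0.8).

Threshold: power ≥ 0.80 is conventionally adequate.
Power ≈ 0.94 → the study is adequately powered (power ≥ 0.80).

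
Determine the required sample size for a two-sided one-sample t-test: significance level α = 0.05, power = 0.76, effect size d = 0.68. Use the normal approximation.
n = 16

Sample size formula (one-sample t-test, normal approximation):
n = ((z_{α/2} + z_β) / d)²

z_{α/2} = 1.960 (for α = 0.05, two-sided)
z_β = 0.706 (for power = 0.76)
d = 0.68

n = ((1.960 + 0.706) / 0.68)²
n = (3.921)²
n ≈ 15.37
Round up to the next whole number: n = 16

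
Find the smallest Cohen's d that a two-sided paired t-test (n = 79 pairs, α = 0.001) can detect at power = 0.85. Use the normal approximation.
d ≈ 0.49

Minimum detectable effect (paired t-test, normal approximation):
d = (z_{α/2} + z_β) / √n
d = (3.291 + 1.036) / √79
d = 4.327 / 8.888
d ≈ 0.49

By Cohen's convention (0.2 small / 0.5 medium / 0.8 large): small effect.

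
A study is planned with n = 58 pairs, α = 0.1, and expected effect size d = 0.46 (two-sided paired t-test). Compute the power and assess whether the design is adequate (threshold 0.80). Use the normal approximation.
Power ≈ 0.97; the study is adequately powered (power ≥ 0.80)

Power calculation (paired t-test, normal approximation):
z_β = d · √n - z_{α/2}
z_β = 0.46 · √58 - 1.645
z_β = 0.46 · 7.616 - 1.645
z_β = 1.858

Power = Φ(z_β) = Φ(1.858) ≈ 0.968

Effect size d = 0.46 is small by Cohen's convention (0.2/0.5/0.8).

Threshold: power ≥ 0.80 is conventionally adequate.
Power ≈ 0.97 → the study is adequately powered (power ≥ 0.80).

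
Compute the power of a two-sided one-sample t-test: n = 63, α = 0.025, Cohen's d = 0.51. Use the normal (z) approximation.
Power ≈ 0.96

Power calculation (one-sample t-test, normal approximation):
z_β = d · √n - z_{α/2}
z_β = 0.51 · √63 - 2.241
z_β = 0.51 · 7.937 - 2.241
z_β = 1.807

Power = Φ(z_β) = Φ(1.807) ≈ 0.965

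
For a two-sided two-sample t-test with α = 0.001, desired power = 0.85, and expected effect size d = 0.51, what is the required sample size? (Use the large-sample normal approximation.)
n = 144 per group

Sample size formula (two-sample t-test, normal approximation):
n = 2 · ((z_{α/2} + z_β) / d)²

z_{α/2} = 3.291 (for α = 0.001, two-sided)
z_β = 1.036 (for power = 0.85)
d = 0.51

n = 2 · ((3.291 + 1.036) / 0.51)²
n = 2 · (8.484)²
n ≈ 143.96
Round up to the next whole number: n = 144 per group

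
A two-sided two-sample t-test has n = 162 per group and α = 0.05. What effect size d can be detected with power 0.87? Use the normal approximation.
d ≈ 0.34

Minimum detectable effect (two-sample t-test, normal approximation):
d = (z_{α/2} + z_β) / √(n/2)
d = (1.960 + 1.126) / √(162/2)
d = 3.086 / 9.000
d ≈ 0.34

By Cohen's convention (0.2 small / 0.5 medium / 0.8 large): small effect.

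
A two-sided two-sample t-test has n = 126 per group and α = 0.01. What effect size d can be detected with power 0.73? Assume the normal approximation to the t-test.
d ≈ 0.40

Minimum detectable effect (two-sample t-test, normal approximation):
d = (z_{α/2} + z_β) / √(n/2)
d = (2.576 + 0.613) / √(126/2)
d = 3.189 / 7.937
d ≈ 0.40

By Cohen's convention (0.2 small / 0.5 medium / 0.8 large): small effect.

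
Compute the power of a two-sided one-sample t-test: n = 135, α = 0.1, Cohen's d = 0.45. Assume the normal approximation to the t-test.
Power ≈ 1.00

Power calculation (one-sample t-test, normal approximation):
z_β = d · √n - z_{α/2}
z_β = 0.45 · √135 - 1.645
z_β = 0.45 · 11.619 - 1.645
z_β = 3.584

Power = Φ(z_β) = Φ(3.584) ≈ 1.000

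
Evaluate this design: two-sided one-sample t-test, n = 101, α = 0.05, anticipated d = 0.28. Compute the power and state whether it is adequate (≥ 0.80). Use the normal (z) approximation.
Power ≈ 0.80; the study is adequately powered (power ≥ 0.80)

Power calculation (one-sample t-test, normal approximation):
z_β = d · √n - z_{α/2}
z_β = 0.28 · √101 - 1.960
z_β = 0.28 · 10.050 - 1.960
z_β = 0.854

Power = Φ(z_β) = Φ(0.854) ≈ 0.803

Effect size d = 0.28 is small by Cohen's convention (0.2/0.5/0.8).

Threshold: power ≥ 0.80 is conventionally adequate.
Power ≈ 0.80 → the study is adequately powered (power ≥ 0.80).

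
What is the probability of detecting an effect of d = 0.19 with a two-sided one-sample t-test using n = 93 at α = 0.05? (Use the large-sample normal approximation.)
Power ≈ 0.45

Power calculation (one-sample t-test, normal approximation):
z_β = d · √n - z_{α/2}
z_β = 0.19 · √93 - 1.960
z_β = 0.19 · 9.644 - 1.960
z_β = -0.128

Power = Φ(z_β) = Φ(-0.128) ≈ 0.449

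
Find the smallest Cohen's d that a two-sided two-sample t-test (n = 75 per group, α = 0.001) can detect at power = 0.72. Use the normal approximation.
d ≈ 0.63

Minimum detectable effect (two-sample t-test, normal approximation):
d = (z_{α/2} + z_β) / √(n/2)
d = (3.291 + 0.583) / √(75/2)
d = 3.873 / 6.124
d ≈ 0.63

By Cohen's convention (0.2 small / 0.5 medium / 0.8 large): medium effect.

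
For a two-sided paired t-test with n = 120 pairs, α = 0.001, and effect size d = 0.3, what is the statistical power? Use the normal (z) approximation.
Power ≈ 0.50

Power calculation (paired t-test, normal approximation):
z_β = d · √n - z_{α/2}
z_β = 0.3 · √120 - 3.291
z_β = 0.3 · 10.954 - 3.291
z_β = -0.004

Power = Φ(z_β) = Φ(-0.004) ≈ 0.498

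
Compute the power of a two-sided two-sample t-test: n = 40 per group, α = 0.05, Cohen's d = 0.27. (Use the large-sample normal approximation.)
Power ≈ 0.23

Power calculation (two-sample t-test, normal approximation):
z_β = d · √(n/2) - z_{α/2}
z_β = 0.27 · √(40/2) - 1.960
z_β = 0.27 · 4.472 - 1.960
z_β = -0.752

Power = Φ(z_β) = Φ(-0.752) ≈ 0.226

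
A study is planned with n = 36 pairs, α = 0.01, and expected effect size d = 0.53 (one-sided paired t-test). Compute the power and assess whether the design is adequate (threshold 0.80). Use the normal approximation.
Power ≈ 0.80; the study is adequately powered (power ≥ 0.80)

Power calculation (paired t-test, normal approximation):
z_β = d · √n - z_α
z_β = 0.53 · √36 - 2.326
z_β = 0.53 · 6.000 - 2.326
z_β = 0.854

Power = Φ(z_β) = Φ(0.854) ≈ 0.803

Effect size d = 0.53 is medium by Cohen's convention (0.2/0.5/0.8).

Threshold: power ≥ 0.80 is conventionally adequate.
Power ≈ 0.80 → the study is adequately powered (power ≥ 0.80).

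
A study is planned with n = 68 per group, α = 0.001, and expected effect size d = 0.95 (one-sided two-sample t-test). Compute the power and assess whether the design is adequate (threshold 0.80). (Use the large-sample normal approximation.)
Power ≈ 0.99; the study is adequately powered (power ≥ 0.80)

Power calculation (two-sample t-test, normal approximation):
z_β = d · √(n/2) - z_α
z_β = 0.95 · √(68/2) - 3.090
z_β = 0.95 · 5.831 - 3.090
z_β = 2.449

Power = Φ(z_β) = Φ(2.449) ≈ 0.993

Effect size d = 0.95 is large by Cohen's convention (0.2/0.5/0.8).

Threshold: power ≥ 0.80 is conventionally adequate.
Power ≈ 0.99 → the study is adequately powered (power ≥ 0.80).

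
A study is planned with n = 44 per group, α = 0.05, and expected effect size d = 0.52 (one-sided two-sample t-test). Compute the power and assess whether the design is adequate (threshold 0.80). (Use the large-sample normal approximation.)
Power ≈ 0.79; the study is underpowered (power < 0.80)

Power calculation (two-sample t-test, normal approximation):
z_β = d · √(n/2) - z_α
z_β = 0.52 · √(44/2) - 1.645
z_β = 0.52 · 4.690 - 1.645
z_β = 0.794

Power = Φ(z_β) = Φ(0.794) ≈ 0.786

Effect size d = 0.52 is medium by Cohen's convention (0.2/0.5/0.8).

Threshold: power ≥ 0.80 is conventionally adequate.
Power ≈ 0.79 → the study is underpowered (power < 0.80).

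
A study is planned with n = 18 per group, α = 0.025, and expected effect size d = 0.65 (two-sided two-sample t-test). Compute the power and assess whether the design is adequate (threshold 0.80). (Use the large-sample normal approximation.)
Power ≈ 0.39; the study is underpowered (power < 0.80)

Power calculation (two-sample t-test, normal approximation):
z_β = d · √(n/2) - z_{α/2}
z_β = 0.65 · √(18/2) - 2.241
z_β = 0.65 · 3.000 - 2.241
z_β = -0.291

Power = Φ(z_β) = Φ(-0.291) ≈ 0.385

Effect size d = 0.65 is medium by Cohen's convention (0.2/0.5/0.8).

Threshold: power ≥ 0.80 is conventionally adequate.
Power ≈ 0.39 → the study is underpowered (power < 0.80).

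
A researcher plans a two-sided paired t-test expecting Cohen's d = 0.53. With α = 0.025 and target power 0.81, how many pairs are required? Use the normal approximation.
n = 35 pairs

Sample size formula (paired t-test, normal approximation):
n = ((z_{α/2} + z_β) / d)²

z_{α/2} = 2.241 (for α = 0.025, two-sided)
z_β = 0.878 (for power = 0.81)
d = 0.53

n = ((2.241 + 0.878) / 0.53)²
n = (5.885)²
n ≈ 34.63
Round up to the next whole number: n = 35 pairs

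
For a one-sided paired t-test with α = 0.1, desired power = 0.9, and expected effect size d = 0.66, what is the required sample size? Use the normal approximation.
n = 16 pairs

Sample size formula (paired t-test, normal approximation):
n = ((z_α + z_β) / d)²

z_α = 1.282 (for α = 0.1, one-sided)
z_β = 1.282 (for power = 0.9)
d = 0.66

n = ((1.282 + 1.282) / 0.66)²
n = (3.885)²
n ≈ 15.09
Round up to the next whole number: n = 16 pairs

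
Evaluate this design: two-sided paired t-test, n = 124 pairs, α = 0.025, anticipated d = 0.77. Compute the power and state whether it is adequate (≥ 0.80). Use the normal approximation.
Power ≈ 1.00; the study is adequately powered (power ≥ 0.80)

Power calculation (paired t-test, normal approximation):
z_β = d · √n - z_{α/2}
z_β = 0.77 · √124 - 2.241
z_β = 0.77 · 11.136 - 2.241
z_β = 6.333

Power = Φ(z_β) = Φ(6.333) ≈ 1.000

Effect size d = 0.77 is medium by Cohen's convention (0.2/0.5/0.8).

Threshold: power ≥ 0.80 is conventionally adequate.
Power ≈ 1.00 → the study is adequately powered (power ≥ 0.80).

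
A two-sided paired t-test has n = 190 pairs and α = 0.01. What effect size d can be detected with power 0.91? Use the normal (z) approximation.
d ≈ 0.28

Minimum detectable effect (paired t-test, normal approximation):
d = (z_{α/2} + z_β) / √n
d = (2.576 + 1.341) / √190
d = 3.917 / 13.784
d ≈ 0.28

By Cohen's convention (0.2 small / 0.5 medium / 0.8 large): small effect.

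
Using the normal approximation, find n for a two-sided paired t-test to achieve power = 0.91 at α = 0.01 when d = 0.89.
n = 20 pairs

Sample size formula (paired t-test, normal approximation):
n = ((z_{α/2} + z_β) / d)²

z_{α/2} = 2.576 (for α = 0.01, two-sided)
z_β = 1.341 (for power = 0.91)
d = 0.89

n = ((2.576 + 1.341) / 0.89)²
n = (4.401)²
n ≈ 19.37
Round up to the next whole number: n = 20 pairs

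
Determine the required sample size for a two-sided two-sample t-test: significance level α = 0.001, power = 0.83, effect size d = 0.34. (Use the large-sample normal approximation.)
n = 312 per group

Sample size formula (two-sample t-test, normal approximation):
n = 2 · ((z_{α/2} + z_β) / d)²

z_{α/2} = 3.291 (for α = 0.001, two-sided)
z_β = 0.954 (for power = 0.83)
d = 0.34

n = 2 · ((3.291 + 0.954) / 0.34)²
n = 2 · (12.485)²
n ≈ 311.75
Round up to the next whole number: n = 312 per group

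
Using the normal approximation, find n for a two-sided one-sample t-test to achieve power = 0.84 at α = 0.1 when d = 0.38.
n = 49

Sample size formula (one-sample t-test, normal approximation):
n = ((z_{α/2} + z_β) / d)²

z_{α/2} = 1.645 (for α = 0.1, two-sided)
z_β = 0.994 (for power = 0.84)
d = 0.38

n = ((1.645 + 0.994) / 0.38)²
n = (6.945)²
n ≈ 48.23
Round up to the next whole number: n = 49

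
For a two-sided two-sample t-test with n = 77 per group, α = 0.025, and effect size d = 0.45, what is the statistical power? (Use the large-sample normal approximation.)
Power ≈ 0.71

Power calculation (two-sample t-test, normal approximation):
z_β = d · √(n/2) - z_{α/2}
z_β = 0.45 · √(77/2) - 2.241
z_β = 0.45 · 6.205 - 2.241
z_β = 0.551

Power = Φ(z_β) = Φ(0.551) ≈ 0.709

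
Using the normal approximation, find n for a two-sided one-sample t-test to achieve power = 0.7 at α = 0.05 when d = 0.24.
n = 108

Sample size formula (one-sample t-test, normal approximation):
n = ((z_{α/2} + z_β) / d)²

z_{α/2} = 1.960 (for α = 0.05, two-sided)
z_β = 0.524 (for power = 0.7)
d = 0.24

n = ((1.960 + 0.524) / 0.24)²
n = (10.350)²
n ≈ 107.12
Round up to the next whole number: n = 108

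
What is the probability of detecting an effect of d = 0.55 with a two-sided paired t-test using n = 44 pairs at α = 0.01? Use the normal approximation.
Power ≈ 0.86

Power calculation (paired t-test, normal approximation):
z_β = d · √n - z_{α/2}
z_β = 0.55 · √44 - 2.576
z_β = 0.55 · 6.633 - 2.576
z_β = 1.072

Power = Φ(z_β) = Φ(1.072) ≈ 0.858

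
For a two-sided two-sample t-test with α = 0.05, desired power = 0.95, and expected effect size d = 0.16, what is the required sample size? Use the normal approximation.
n = 1016 per group

Sample size formula (two-sample t-test, normal approximation):
n = 2 · ((z_{α/2} + z_β) / d)²

z_{α/2} = 1.960 (for α = 0.05, two-sided)
z_β = 1.645 (for power = 0.95)
d = 0.16

n = 2 · ((1.960 + 1.645) / 0.16)²
n = 2 · (22.531)²
n ≈ 1015.29
Round up to the next whole number: n = 1016 per group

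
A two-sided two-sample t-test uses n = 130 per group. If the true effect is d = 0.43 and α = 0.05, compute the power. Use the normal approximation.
Power ≈ 0.93

Power calculation (two-sample t-test, normal approximation):
z_β = d · √(n/2) - z_{α/2}
z_β = 0.43 · √(130/2) - 1.960
z_β = 0.43 · 8.062 - 1.960
z_β = 1.507

Power = Φ(z_β) = Φ(1.507) ≈ 0.934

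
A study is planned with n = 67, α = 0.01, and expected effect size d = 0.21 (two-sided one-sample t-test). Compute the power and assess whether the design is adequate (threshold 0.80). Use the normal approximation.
Power ≈ 0.20; the study is underpowered (power < 0.80)

Power calculation (one-sample t-test, normal approximation):
z_β = d · √n - z_{α/2}
z_β = 0.21 · √67 - 2.576
z_β = 0.21 · 8.185 - 2.576
z_β = -0.857

Power = Φ(z_β) = Φ(-0.857) ≈ 0.196

Effect size d = 0.21 is small by Cohen's convention (0.2/0.5/0.8).

Threshold: power ≥ 0.80 is conventionally adequate.
Power ≈ 0.20 → the study is underpowered (power < 0.80).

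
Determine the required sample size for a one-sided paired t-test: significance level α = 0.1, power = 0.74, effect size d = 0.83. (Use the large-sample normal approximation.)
n = 6 pairs

Sample size formula (paired t-test, normal approximation):
n = ((z_α + z_β) / d)²

z_α = 1.282 (for α = 0.1, one-sided)
z_β = 0.643 (for power = 0.74)
d = 0.83

n = ((1.282 + 0.643) / 0.83)²
n = (2.319)²
n ≈ 5.38
Round up to the next whole number: n = 6 pairs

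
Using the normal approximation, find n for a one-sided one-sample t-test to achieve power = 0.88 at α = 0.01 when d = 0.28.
n = 157

Sample size formula (one-sample t-test, normal approximation):
n = ((z_α + z_β) / d)²

z_α = 2.326 (for α = 0.01, one-sided)
z_β = 1.175 (for power = 0.88)
d = 0.28

n = ((2.326 + 1.175) / 0.28)²
n = (12.504)²
n ≈ 156.35
Round up to the next whole number: n = 157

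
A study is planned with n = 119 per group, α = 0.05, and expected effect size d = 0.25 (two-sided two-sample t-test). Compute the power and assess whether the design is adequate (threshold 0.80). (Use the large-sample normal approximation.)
Power ≈ 0.49; the study is underpowered (power < 0.80)

Power calculation (two-sample t-test, normal approximation):
z_β = d · √(n/2) - z_{α/2}
z_β = 0.25 · √(119/2) - 1.960
z_β = 0.25 · 7.714 - 1.960
z_β = -0.032

Power = Φ(z_β) = Φ(-0.032) ≈ 0.487

Effect size d = 0.25 is small by Cohen's convention (0.2/0.5/0.8).

Threshold: power ≥ 0.80 is conventionally adequate.
Power ≈ 0.49 → the study is underpowered (power < 0.80).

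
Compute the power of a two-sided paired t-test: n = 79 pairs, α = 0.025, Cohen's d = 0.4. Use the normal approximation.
Power ≈ 0.91

Power calculation (paired t-test, normal approximation):
z_β = d · √n - z_{α/2}
z_β = 0.4 · √79 - 2.241
z_β = 0.4 · 8.888 - 2.241
z_β = 1.314

Power = Φ(z_β) = Φ(1.314) ≈ 0.906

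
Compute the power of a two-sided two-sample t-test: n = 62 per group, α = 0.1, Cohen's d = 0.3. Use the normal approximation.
Power ≈ 0.51

Power calculation (two-sample t-test, normal approximation):
z_β = d · √(n/2) - z_{α/2}
z_β = 0.3 · √(62/2) - 1.645
z_β = 0.3 · 5.568 - 1.645
z_β = 0.025

Power = Φ(z_β) = Φ(0.025) ≈ 0.510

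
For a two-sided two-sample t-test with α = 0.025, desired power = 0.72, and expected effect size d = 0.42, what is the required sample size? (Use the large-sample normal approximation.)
n = 91 per group

Sample size formula (two-sample t-test, normal approximation):
n = 2 · ((z_{α/2} + z_β) / d)²

z_{α/2} = 2.241 (for α = 0.025, two-sided)
z_β = 0.583 (for power = 0.72)
d = 0.42

n = 2 · ((2.241 + 0.583) / 0.42)²
n = 2 · (6.724)²
n ≈ 90.42
Round up to the next whole number: n = 91 per group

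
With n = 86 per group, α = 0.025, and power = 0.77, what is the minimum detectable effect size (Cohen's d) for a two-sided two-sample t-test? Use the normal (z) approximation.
d ≈ 0.45

Minimum detectable effect (two-sample t-test, normal approximation):
d = (z_{α/2} + z_β) / √(n/2)
d = (2.241 + 0.739) / √(86/2)
d = 2.980 / 6.557
d ≈ 0.45

By Cohen's convention (0.2 small / 0.5 medium / 0.8 large): small effect.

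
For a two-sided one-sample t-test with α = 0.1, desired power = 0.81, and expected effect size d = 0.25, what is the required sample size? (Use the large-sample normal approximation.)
n = 102

Sample size formula (one-sample t-test, normal approximation):
n = ((z_{α/2} + z_β) / d)²

z_{α/2} = 1.645 (for α = 0.1, two-sided)
z_β = 0.878 (for power = 0.81)
d = 0.25

n = ((1.645 + 0.878) / 0.25)²
n = (10.092)²
n ≈ 101.85
Round up to the next whole number: n = 102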